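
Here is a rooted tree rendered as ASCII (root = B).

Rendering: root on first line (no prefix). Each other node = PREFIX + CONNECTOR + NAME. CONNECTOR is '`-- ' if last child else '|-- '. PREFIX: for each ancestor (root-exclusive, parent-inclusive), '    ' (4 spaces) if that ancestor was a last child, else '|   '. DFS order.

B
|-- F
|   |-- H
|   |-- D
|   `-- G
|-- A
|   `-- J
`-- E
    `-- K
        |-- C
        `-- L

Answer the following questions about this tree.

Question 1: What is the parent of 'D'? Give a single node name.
Answer: F

Derivation:
Scan adjacency: D appears as child of F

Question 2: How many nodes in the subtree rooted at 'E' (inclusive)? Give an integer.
Subtree rooted at E contains: C, E, K, L
Count = 4

Answer: 4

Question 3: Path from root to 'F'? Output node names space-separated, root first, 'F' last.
Answer: B F

Derivation:
Walk down from root: B -> F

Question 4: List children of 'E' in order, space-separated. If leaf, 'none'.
Node E's children (from adjacency): K

Answer: K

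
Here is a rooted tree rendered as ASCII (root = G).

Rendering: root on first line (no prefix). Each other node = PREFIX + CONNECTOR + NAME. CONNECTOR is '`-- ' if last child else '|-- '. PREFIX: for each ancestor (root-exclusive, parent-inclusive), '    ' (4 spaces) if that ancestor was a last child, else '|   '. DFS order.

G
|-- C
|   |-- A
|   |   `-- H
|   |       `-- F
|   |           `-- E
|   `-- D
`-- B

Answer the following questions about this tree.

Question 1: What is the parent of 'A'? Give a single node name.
Scan adjacency: A appears as child of C

Answer: C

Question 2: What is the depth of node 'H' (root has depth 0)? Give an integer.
Path from root to H: G -> C -> A -> H
Depth = number of edges = 3

Answer: 3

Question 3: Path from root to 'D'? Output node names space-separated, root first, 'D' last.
Walk down from root: G -> C -> D

Answer: G C D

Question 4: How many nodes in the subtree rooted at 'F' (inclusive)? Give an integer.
Subtree rooted at F contains: E, F
Count = 2

Answer: 2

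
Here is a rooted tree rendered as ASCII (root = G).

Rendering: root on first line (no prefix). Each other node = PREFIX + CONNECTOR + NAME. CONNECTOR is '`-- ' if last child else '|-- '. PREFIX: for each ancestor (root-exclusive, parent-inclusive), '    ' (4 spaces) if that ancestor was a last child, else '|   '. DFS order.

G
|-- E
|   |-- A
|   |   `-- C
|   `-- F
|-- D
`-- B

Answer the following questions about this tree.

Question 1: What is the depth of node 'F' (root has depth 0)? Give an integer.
Path from root to F: G -> E -> F
Depth = number of edges = 2

Answer: 2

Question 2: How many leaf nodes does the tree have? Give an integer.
Answer: 4

Derivation:
Leaves (nodes with no children): B, C, D, F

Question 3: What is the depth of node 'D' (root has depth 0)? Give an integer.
Path from root to D: G -> D
Depth = number of edges = 1

Answer: 1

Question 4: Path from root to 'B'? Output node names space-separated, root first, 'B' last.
Walk down from root: G -> B

Answer: G B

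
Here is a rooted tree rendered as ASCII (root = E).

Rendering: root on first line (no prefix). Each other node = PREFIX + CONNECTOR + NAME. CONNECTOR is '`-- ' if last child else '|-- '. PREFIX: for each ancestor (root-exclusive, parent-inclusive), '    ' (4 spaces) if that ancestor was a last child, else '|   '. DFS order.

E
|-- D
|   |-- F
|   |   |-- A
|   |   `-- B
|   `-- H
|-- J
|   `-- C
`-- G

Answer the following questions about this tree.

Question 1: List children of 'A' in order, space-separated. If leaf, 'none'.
Answer: none

Derivation:
Node A's children (from adjacency): (leaf)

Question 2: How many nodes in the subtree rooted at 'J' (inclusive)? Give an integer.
Subtree rooted at J contains: C, J
Count = 2

Answer: 2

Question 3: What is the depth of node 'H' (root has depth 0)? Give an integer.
Answer: 2

Derivation:
Path from root to H: E -> D -> H
Depth = number of edges = 2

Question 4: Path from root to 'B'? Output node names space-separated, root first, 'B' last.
Answer: E D F B

Derivation:
Walk down from root: E -> D -> F -> B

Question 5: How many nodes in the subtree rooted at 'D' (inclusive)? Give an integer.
Subtree rooted at D contains: A, B, D, F, H
Count = 5

Answer: 5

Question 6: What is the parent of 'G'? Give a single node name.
Answer: E

Derivation:
Scan adjacency: G appears as child of E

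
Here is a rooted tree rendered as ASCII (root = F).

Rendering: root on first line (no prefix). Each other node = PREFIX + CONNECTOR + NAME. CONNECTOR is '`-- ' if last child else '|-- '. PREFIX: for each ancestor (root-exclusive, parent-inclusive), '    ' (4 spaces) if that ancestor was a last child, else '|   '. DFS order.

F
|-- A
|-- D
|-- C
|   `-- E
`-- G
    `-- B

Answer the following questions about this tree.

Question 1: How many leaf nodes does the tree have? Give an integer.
Leaves (nodes with no children): A, B, D, E

Answer: 4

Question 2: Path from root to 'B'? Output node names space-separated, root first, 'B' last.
Walk down from root: F -> G -> B

Answer: F G B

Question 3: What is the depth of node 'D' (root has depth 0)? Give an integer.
Answer: 1

Derivation:
Path from root to D: F -> D
Depth = number of edges = 1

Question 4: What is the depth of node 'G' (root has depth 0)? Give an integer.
Answer: 1

Derivation:
Path from root to G: F -> G
Depth = number of edges = 1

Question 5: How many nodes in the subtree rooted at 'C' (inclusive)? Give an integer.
Subtree rooted at C contains: C, E
Count = 2

Answer: 2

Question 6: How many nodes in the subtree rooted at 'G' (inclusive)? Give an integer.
Answer: 2

Derivation:
Subtree rooted at G contains: B, G
Count = 2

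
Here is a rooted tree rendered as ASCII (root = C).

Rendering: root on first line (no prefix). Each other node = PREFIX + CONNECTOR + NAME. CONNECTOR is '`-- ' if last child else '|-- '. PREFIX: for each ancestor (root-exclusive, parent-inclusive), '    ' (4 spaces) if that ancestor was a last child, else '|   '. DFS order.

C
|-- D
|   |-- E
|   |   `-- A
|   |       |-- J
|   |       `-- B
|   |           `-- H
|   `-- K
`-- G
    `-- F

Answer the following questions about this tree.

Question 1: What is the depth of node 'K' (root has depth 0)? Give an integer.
Path from root to K: C -> D -> K
Depth = number of edges = 2

Answer: 2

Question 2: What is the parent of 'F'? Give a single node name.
Scan adjacency: F appears as child of G

Answer: G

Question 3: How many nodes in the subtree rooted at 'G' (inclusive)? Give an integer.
Subtree rooted at G contains: F, G
Count = 2

Answer: 2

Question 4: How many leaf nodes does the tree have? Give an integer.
Answer: 4

Derivation:
Leaves (nodes with no children): F, H, J, K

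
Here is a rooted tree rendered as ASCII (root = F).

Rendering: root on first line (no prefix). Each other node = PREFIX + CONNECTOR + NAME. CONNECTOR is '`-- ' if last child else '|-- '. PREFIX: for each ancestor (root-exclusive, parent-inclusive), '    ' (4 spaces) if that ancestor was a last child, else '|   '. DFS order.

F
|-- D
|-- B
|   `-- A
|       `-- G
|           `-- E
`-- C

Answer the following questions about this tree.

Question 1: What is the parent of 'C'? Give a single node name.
Answer: F

Derivation:
Scan adjacency: C appears as child of F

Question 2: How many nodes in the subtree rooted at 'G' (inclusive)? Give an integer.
Answer: 2

Derivation:
Subtree rooted at G contains: E, G
Count = 2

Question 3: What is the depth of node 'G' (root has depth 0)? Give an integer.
Answer: 3

Derivation:
Path from root to G: F -> B -> A -> G
Depth = number of edges = 3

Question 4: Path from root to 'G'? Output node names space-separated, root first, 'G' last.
Answer: F B A G

Derivation:
Walk down from root: F -> B -> A -> G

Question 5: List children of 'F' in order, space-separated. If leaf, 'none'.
Node F's children (from adjacency): D, B, C

Answer: D B C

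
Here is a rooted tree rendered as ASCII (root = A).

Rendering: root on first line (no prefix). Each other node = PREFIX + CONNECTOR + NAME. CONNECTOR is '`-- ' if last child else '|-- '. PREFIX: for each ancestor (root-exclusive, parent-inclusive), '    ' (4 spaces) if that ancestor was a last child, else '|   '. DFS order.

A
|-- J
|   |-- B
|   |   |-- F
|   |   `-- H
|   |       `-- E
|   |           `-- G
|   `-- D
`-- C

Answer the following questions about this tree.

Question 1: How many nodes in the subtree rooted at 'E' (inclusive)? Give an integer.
Subtree rooted at E contains: E, G
Count = 2

Answer: 2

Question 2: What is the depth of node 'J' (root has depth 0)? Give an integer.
Path from root to J: A -> J
Depth = number of edges = 1

Answer: 1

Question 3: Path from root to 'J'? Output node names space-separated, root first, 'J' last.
Walk down from root: A -> J

Answer: A J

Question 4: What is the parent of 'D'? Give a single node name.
Answer: J

Derivation:
Scan adjacency: D appears as child of J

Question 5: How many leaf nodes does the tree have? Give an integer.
Answer: 4

Derivation:
Leaves (nodes with no children): C, D, F, G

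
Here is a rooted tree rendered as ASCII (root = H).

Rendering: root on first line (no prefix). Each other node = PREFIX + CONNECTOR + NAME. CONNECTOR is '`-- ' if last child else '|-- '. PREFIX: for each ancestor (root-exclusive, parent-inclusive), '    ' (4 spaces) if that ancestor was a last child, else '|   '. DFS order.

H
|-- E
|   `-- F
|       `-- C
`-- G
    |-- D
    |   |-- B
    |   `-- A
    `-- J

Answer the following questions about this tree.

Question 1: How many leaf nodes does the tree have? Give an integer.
Answer: 4

Derivation:
Leaves (nodes with no children): A, B, C, J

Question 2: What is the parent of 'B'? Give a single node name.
Scan adjacency: B appears as child of D

Answer: D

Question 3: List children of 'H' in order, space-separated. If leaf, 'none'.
Answer: E G

Derivation:
Node H's children (from adjacency): E, G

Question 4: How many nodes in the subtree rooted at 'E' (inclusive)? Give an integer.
Answer: 3

Derivation:
Subtree rooted at E contains: C, E, F
Count = 3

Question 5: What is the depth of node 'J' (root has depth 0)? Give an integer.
Path from root to J: H -> G -> J
Depth = number of edges = 2

Answer: 2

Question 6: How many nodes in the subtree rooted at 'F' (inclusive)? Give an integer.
Answer: 2

Derivation:
Subtree rooted at F contains: C, F
Count = 2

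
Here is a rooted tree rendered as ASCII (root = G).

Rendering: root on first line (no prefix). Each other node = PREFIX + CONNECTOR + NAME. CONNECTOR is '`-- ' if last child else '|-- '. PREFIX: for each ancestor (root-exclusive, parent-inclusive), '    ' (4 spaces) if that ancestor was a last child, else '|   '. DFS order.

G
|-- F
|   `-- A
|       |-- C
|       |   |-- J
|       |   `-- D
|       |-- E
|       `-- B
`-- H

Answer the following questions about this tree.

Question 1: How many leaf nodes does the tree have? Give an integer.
Answer: 5

Derivation:
Leaves (nodes with no children): B, D, E, H, J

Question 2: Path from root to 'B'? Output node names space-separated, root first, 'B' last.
Walk down from root: G -> F -> A -> B

Answer: G F A B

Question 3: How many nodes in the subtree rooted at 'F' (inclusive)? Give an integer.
Answer: 7

Derivation:
Subtree rooted at F contains: A, B, C, D, E, F, J
Count = 7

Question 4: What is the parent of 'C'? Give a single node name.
Answer: A

Derivation:
Scan adjacency: C appears as child of A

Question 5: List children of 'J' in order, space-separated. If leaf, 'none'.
Node J's children (from adjacency): (leaf)

Answer: none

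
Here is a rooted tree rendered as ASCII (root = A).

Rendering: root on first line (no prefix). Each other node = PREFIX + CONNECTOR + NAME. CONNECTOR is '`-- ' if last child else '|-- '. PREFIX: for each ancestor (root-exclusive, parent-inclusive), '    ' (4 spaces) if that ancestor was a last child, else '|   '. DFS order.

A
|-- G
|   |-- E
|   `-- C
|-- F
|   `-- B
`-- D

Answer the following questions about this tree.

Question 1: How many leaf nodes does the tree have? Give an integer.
Leaves (nodes with no children): B, C, D, E

Answer: 4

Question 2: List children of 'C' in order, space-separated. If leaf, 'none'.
Answer: none

Derivation:
Node C's children (from adjacency): (leaf)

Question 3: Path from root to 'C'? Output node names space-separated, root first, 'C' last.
Walk down from root: A -> G -> C

Answer: A G C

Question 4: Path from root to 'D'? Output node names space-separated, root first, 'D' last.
Answer: A D

Derivation:
Walk down from root: A -> D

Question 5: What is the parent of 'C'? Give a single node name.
Answer: G

Derivation:
Scan adjacency: C appears as child of G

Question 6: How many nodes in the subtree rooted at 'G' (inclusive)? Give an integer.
Answer: 3

Derivation:
Subtree rooted at G contains: C, E, G
Count = 3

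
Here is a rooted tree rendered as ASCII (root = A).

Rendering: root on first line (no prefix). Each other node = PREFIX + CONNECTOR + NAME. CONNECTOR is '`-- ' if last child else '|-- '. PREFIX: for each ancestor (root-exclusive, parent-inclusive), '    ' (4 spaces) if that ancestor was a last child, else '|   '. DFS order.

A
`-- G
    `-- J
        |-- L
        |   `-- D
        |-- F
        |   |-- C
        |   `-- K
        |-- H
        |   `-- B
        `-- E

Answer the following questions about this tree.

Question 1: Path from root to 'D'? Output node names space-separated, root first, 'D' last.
Walk down from root: A -> G -> J -> L -> D

Answer: A G J L D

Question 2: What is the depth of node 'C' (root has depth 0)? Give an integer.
Path from root to C: A -> G -> J -> F -> C
Depth = number of edges = 4

Answer: 4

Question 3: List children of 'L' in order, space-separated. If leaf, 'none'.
Answer: D

Derivation:
Node L's children (from adjacency): D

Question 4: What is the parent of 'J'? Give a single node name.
Answer: G

Derivation:
Scan adjacency: J appears as child of G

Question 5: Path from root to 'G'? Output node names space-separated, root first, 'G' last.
Walk down from root: A -> G

Answer: A G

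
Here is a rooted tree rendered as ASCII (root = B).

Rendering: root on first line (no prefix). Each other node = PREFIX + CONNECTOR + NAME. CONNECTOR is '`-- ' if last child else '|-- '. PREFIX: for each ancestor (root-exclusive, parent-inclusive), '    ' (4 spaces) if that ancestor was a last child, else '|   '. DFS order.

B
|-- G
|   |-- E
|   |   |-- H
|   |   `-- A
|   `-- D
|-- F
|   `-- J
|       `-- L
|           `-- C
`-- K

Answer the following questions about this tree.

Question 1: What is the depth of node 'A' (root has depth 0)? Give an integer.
Answer: 3

Derivation:
Path from root to A: B -> G -> E -> A
Depth = number of edges = 3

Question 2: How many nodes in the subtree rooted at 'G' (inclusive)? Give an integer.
Subtree rooted at G contains: A, D, E, G, H
Count = 5

Answer: 5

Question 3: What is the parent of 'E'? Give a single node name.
Answer: G

Derivation:
Scan adjacency: E appears as child of G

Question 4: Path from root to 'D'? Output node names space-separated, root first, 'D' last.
Answer: B G D

Derivation:
Walk down from root: B -> G -> D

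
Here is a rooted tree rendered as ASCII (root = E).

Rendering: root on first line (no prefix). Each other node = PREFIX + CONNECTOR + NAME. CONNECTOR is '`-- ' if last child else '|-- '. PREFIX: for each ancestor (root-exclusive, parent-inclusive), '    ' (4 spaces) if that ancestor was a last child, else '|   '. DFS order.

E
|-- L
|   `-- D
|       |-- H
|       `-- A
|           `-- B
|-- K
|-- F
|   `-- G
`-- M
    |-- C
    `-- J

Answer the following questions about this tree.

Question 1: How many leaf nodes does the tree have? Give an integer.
Leaves (nodes with no children): B, C, G, H, J, K

Answer: 6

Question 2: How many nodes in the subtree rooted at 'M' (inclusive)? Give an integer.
Answer: 3

Derivation:
Subtree rooted at M contains: C, J, M
Count = 3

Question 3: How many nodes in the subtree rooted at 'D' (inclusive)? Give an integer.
Subtree rooted at D contains: A, B, D, H
Count = 4

Answer: 4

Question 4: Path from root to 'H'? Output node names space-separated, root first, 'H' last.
Answer: E L D H

Derivation:
Walk down from root: E -> L -> D -> H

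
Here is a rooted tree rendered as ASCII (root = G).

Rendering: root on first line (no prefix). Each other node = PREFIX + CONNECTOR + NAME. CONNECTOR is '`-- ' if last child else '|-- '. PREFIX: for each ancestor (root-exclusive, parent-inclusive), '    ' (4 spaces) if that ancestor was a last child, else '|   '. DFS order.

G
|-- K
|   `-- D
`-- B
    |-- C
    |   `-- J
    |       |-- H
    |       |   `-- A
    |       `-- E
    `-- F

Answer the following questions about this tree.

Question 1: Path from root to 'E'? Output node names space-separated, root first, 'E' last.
Answer: G B C J E

Derivation:
Walk down from root: G -> B -> C -> J -> E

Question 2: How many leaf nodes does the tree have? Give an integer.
Answer: 4

Derivation:
Leaves (nodes with no children): A, D, E, F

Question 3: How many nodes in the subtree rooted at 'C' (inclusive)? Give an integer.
Subtree rooted at C contains: A, C, E, H, J
Count = 5

Answer: 5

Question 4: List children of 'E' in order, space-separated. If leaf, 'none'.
Node E's children (from adjacency): (leaf)

Answer: none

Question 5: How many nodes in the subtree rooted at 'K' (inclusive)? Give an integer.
Subtree rooted at K contains: D, K
Count = 2

Answer: 2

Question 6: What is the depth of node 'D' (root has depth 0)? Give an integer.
Path from root to D: G -> K -> D
Depth = number of edges = 2

Answer: 2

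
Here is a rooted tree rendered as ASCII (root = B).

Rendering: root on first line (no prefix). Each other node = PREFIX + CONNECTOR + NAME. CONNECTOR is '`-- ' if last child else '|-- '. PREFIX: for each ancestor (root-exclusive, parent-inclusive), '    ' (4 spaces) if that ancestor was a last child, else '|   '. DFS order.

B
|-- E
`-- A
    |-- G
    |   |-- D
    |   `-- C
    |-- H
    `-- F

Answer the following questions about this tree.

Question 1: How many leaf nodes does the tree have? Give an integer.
Leaves (nodes with no children): C, D, E, F, H

Answer: 5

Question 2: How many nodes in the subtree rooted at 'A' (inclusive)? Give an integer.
Answer: 6

Derivation:
Subtree rooted at A contains: A, C, D, F, G, H
Count = 6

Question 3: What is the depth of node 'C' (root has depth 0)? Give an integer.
Answer: 3

Derivation:
Path from root to C: B -> A -> G -> C
Depth = number of edges = 3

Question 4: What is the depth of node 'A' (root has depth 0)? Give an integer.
Path from root to A: B -> A
Depth = number of edges = 1

Answer: 1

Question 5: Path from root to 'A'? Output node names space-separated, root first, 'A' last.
Answer: B A

Derivation:
Walk down from root: B -> A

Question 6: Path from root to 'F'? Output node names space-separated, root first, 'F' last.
Walk down from root: B -> A -> F

Answer: B A F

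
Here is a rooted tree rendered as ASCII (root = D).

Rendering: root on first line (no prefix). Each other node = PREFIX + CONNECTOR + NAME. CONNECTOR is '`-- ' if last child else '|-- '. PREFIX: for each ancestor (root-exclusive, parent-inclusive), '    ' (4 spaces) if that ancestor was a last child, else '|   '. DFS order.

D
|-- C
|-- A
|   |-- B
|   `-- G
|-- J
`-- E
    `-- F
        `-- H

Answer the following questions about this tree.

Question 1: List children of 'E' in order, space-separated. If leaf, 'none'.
Node E's children (from adjacency): F

Answer: F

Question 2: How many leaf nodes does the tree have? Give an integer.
Answer: 5

Derivation:
Leaves (nodes with no children): B, C, G, H, J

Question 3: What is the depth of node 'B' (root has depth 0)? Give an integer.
Answer: 2

Derivation:
Path from root to B: D -> A -> B
Depth = number of edges = 2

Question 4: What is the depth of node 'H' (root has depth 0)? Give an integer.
Path from root to H: D -> E -> F -> H
Depth = number of edges = 3

Answer: 3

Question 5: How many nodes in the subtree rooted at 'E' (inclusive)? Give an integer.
Subtree rooted at E contains: E, F, H
Count = 3

Answer: 3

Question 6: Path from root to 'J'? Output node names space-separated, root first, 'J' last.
Answer: D J

Derivation:
Walk down from root: D -> J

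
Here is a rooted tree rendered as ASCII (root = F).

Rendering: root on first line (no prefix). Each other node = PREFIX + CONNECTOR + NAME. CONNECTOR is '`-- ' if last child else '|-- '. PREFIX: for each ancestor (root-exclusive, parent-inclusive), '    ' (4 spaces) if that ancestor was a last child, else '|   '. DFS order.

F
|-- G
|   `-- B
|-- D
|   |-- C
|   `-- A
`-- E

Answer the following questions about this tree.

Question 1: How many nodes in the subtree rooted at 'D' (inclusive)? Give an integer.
Subtree rooted at D contains: A, C, D
Count = 3

Answer: 3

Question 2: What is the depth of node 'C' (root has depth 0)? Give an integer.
Answer: 2

Derivation:
Path from root to C: F -> D -> C
Depth = number of edges = 2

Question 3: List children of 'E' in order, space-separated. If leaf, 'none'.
Answer: none

Derivation:
Node E's children (from adjacency): (leaf)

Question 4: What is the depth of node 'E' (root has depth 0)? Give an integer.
Answer: 1

Derivation:
Path from root to E: F -> E
Depth = number of edges = 1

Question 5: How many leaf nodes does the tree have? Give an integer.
Answer: 4

Derivation:
Leaves (nodes with no children): A, B, C, E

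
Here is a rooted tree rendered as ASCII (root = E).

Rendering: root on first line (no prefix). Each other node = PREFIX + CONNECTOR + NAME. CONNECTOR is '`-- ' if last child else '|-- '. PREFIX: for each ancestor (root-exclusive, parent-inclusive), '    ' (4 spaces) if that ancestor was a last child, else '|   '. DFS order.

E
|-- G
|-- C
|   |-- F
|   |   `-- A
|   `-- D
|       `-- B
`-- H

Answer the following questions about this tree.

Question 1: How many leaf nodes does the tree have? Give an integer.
Answer: 4

Derivation:
Leaves (nodes with no children): A, B, G, H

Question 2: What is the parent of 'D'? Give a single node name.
Scan adjacency: D appears as child of C

Answer: C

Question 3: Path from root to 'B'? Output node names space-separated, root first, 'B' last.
Answer: E C D B

Derivation:
Walk down from root: E -> C -> D -> B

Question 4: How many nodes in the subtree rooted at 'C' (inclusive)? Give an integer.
Subtree rooted at C contains: A, B, C, D, F
Count = 5

Answer: 5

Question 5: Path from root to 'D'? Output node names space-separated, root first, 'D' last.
Answer: E C D

Derivation:
Walk down from root: E -> C -> D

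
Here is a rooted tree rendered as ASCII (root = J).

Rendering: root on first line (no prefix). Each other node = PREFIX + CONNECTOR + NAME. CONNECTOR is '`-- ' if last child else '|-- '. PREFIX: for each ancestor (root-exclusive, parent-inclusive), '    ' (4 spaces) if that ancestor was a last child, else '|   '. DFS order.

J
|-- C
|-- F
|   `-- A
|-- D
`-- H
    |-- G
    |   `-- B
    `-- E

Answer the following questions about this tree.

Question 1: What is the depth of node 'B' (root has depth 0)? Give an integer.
Answer: 3

Derivation:
Path from root to B: J -> H -> G -> B
Depth = number of edges = 3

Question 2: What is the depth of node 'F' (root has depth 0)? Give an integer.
Answer: 1

Derivation:
Path from root to F: J -> F
Depth = number of edges = 1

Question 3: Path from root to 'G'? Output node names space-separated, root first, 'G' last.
Walk down from root: J -> H -> G

Answer: J H G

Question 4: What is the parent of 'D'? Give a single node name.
Scan adjacency: D appears as child of J

Answer: J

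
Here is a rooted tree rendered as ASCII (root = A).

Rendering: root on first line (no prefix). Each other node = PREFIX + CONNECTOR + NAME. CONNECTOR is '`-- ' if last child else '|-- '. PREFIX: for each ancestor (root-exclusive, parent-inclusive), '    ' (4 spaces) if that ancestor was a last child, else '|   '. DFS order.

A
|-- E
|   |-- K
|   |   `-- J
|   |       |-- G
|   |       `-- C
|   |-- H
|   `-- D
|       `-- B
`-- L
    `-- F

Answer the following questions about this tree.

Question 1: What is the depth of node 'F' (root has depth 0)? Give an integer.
Answer: 2

Derivation:
Path from root to F: A -> L -> F
Depth = number of edges = 2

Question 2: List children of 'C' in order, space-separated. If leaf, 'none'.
Node C's children (from adjacency): (leaf)

Answer: none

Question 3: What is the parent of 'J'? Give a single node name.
Scan adjacency: J appears as child of K

Answer: K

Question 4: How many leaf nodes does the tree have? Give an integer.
Answer: 5

Derivation:
Leaves (nodes with no children): B, C, F, G, H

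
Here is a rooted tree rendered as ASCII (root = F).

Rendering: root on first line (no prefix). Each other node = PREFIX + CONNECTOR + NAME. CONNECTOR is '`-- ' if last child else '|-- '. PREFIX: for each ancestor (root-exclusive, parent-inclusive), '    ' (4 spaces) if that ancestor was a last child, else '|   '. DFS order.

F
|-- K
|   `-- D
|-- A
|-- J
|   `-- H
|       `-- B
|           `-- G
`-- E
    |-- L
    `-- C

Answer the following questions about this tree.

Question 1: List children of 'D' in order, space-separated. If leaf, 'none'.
Answer: none

Derivation:
Node D's children (from adjacency): (leaf)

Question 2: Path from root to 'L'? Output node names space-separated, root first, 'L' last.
Walk down from root: F -> E -> L

Answer: F E L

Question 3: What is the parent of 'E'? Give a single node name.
Scan adjacency: E appears as child of F

Answer: F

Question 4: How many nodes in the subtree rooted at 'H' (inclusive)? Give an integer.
Subtree rooted at H contains: B, G, H
Count = 3

Answer: 3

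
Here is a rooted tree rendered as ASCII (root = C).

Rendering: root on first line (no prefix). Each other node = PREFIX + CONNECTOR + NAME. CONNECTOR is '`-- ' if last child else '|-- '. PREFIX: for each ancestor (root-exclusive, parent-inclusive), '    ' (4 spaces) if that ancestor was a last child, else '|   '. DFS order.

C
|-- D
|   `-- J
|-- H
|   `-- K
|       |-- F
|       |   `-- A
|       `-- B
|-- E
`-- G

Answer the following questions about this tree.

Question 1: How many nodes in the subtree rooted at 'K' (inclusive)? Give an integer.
Subtree rooted at K contains: A, B, F, K
Count = 4

Answer: 4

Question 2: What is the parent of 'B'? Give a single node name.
Scan adjacency: B appears as child of K

Answer: K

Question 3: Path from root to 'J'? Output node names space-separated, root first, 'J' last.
Walk down from root: C -> D -> J

Answer: C D J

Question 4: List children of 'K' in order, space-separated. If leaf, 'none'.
Answer: F B

Derivation:
Node K's children (from adjacency): F, B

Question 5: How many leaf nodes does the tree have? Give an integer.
Leaves (nodes with no children): A, B, E, G, J

Answer: 5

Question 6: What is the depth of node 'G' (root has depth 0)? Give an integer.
Path from root to G: C -> G
Depth = number of edges = 1

Answer: 1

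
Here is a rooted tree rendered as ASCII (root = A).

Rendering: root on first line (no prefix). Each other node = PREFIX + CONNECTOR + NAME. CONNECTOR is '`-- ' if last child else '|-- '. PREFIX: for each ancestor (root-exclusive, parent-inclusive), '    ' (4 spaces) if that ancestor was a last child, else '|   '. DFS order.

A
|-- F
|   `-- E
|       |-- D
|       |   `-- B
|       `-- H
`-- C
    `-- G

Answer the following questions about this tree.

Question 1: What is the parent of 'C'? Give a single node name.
Answer: A

Derivation:
Scan adjacency: C appears as child of A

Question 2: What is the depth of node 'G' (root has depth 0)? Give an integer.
Path from root to G: A -> C -> G
Depth = number of edges = 2

Answer: 2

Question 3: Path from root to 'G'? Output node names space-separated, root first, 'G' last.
Answer: A C G

Derivation:
Walk down from root: A -> C -> G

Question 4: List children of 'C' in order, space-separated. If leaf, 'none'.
Node C's children (from adjacency): G

Answer: G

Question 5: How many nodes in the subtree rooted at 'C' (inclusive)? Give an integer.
Answer: 2

Derivation:
Subtree rooted at C contains: C, G
Count = 2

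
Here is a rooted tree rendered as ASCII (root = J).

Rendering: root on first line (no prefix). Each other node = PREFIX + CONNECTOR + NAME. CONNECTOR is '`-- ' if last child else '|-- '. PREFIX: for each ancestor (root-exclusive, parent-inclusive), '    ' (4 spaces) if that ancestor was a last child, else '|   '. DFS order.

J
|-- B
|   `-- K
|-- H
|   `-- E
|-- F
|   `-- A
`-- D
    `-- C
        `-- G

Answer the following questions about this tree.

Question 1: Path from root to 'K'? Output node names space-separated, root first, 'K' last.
Walk down from root: J -> B -> K

Answer: J B K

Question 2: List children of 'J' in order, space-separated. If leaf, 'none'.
Node J's children (from adjacency): B, H, F, D

Answer: B H F D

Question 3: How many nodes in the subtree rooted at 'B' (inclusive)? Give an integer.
Answer: 2

Derivation:
Subtree rooted at B contains: B, K
Count = 2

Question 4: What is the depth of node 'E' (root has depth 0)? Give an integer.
Path from root to E: J -> H -> E
Depth = number of edges = 2

Answer: 2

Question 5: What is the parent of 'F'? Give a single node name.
Scan adjacency: F appears as child of J

Answer: J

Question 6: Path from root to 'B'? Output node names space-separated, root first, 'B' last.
Answer: J B

Derivation:
Walk down from root: J -> B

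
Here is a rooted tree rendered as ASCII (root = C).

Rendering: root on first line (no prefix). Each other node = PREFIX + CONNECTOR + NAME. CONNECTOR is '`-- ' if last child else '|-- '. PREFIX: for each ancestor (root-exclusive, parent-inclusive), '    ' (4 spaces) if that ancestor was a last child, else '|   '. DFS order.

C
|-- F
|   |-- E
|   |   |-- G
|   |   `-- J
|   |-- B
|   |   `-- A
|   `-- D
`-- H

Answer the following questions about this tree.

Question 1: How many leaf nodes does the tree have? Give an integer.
Leaves (nodes with no children): A, D, G, H, J

Answer: 5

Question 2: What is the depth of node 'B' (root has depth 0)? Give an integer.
Answer: 2

Derivation:
Path from root to B: C -> F -> B
Depth = number of edges = 2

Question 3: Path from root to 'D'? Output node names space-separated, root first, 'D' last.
Answer: C F D

Derivation:
Walk down from root: C -> F -> D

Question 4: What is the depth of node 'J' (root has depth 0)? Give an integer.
Path from root to J: C -> F -> E -> J
Depth = number of edges = 3

Answer: 3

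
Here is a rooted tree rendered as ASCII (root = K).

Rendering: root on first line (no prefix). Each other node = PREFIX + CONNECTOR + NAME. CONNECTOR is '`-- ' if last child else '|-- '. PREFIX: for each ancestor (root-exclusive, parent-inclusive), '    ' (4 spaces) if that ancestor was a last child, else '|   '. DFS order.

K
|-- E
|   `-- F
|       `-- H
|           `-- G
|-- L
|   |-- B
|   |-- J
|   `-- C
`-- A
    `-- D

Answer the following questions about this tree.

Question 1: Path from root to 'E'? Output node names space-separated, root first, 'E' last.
Walk down from root: K -> E

Answer: K E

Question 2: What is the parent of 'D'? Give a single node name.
Scan adjacency: D appears as child of A

Answer: A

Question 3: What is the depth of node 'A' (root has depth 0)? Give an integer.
Answer: 1

Derivation:
Path from root to A: K -> A
Depth = number of edges = 1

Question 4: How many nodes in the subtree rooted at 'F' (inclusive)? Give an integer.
Subtree rooted at F contains: F, G, H
Count = 3

Answer: 3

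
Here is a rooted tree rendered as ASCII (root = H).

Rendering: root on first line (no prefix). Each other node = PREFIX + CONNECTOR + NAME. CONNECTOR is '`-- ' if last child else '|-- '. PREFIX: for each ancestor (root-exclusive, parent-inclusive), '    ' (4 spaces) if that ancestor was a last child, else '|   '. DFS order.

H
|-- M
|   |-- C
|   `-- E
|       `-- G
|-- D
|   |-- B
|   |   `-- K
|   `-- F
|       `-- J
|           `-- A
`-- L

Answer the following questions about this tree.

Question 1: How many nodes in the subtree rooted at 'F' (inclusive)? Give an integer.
Answer: 3

Derivation:
Subtree rooted at F contains: A, F, J
Count = 3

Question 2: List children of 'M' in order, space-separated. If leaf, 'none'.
Answer: C E

Derivation:
Node M's children (from adjacency): C, E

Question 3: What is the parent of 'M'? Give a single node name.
Scan adjacency: M appears as child of H

Answer: H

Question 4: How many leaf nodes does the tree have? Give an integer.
Answer: 5

Derivation:
Leaves (nodes with no children): A, C, G, K, L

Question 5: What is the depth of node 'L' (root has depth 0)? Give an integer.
Answer: 1

Derivation:
Path from root to L: H -> L
Depth = number of edges = 1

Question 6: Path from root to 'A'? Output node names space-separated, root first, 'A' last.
Answer: H D F J A

Derivation:
Walk down from root: H -> D -> F -> J -> A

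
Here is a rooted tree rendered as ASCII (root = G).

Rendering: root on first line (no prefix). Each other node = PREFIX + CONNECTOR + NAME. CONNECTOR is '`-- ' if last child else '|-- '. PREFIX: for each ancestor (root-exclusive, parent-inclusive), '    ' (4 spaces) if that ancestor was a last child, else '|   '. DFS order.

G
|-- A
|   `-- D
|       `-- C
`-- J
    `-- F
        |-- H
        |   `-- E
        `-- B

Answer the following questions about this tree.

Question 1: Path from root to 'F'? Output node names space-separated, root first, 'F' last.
Walk down from root: G -> J -> F

Answer: G J F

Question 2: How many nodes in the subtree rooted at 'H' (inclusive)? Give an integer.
Answer: 2

Derivation:
Subtree rooted at H contains: E, H
Count = 2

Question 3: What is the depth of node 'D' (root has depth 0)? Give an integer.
Answer: 2

Derivation:
Path from root to D: G -> A -> D
Depth = number of edges = 2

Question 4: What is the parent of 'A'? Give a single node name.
Scan adjacency: A appears as child of G

Answer: G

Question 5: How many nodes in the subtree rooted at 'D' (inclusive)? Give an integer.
Subtree rooted at D contains: C, D
Count = 2

Answer: 2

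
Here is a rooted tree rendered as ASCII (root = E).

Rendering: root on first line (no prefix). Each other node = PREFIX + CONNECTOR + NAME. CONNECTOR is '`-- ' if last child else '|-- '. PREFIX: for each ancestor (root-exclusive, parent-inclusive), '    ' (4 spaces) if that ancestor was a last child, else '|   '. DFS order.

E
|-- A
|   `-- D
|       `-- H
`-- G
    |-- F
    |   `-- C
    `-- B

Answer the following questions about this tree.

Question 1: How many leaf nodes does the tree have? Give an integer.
Answer: 3

Derivation:
Leaves (nodes with no children): B, C, H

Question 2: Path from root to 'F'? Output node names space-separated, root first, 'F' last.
Walk down from root: E -> G -> F

Answer: E G F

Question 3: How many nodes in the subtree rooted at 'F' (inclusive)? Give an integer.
Subtree rooted at F contains: C, F
Count = 2

Answer: 2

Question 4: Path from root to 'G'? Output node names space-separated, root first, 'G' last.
Walk down from root: E -> G

Answer: E G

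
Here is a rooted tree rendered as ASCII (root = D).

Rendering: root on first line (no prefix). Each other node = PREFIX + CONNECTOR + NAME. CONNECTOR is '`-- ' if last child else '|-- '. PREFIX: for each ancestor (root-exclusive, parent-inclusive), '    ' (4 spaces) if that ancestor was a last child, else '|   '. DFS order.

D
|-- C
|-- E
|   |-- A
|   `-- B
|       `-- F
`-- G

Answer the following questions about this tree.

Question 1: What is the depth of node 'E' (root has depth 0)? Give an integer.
Answer: 1

Derivation:
Path from root to E: D -> E
Depth = number of edges = 1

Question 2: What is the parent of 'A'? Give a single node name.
Scan adjacency: A appears as child of E

Answer: E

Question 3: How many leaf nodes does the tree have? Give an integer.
Answer: 4

Derivation:
Leaves (nodes with no children): A, C, F, G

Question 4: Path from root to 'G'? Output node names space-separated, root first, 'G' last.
Answer: D G

Derivation:
Walk down from root: D -> G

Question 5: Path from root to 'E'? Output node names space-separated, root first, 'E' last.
Walk down from root: D -> E

Answer: D E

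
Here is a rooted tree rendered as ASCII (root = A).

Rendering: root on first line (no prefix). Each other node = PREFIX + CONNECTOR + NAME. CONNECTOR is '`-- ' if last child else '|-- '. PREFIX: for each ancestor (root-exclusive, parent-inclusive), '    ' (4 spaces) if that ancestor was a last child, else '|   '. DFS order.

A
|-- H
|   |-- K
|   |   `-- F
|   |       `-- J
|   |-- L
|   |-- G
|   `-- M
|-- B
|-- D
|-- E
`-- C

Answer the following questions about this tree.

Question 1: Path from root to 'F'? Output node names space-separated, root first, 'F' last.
Answer: A H K F

Derivation:
Walk down from root: A -> H -> K -> F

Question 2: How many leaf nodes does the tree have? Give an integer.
Leaves (nodes with no children): B, C, D, E, G, J, L, M

Answer: 8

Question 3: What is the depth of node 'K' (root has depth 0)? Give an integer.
Answer: 2

Derivation:
Path from root to K: A -> H -> K
Depth = number of edges = 2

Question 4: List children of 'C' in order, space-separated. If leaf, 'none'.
Node C's children (from adjacency): (leaf)

Answer: none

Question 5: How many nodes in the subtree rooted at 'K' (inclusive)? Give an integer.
Subtree rooted at K contains: F, J, K
Count = 3

Answer: 3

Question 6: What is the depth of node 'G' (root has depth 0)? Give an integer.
Answer: 2

Derivation:
Path from root to G: A -> H -> G
Depth = number of edges = 2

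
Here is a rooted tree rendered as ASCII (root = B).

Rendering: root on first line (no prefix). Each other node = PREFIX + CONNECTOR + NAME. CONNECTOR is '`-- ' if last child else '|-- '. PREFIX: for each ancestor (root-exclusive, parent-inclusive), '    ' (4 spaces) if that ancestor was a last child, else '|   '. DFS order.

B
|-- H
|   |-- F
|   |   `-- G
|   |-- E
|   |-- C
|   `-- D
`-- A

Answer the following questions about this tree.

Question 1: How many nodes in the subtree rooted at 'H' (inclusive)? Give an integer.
Answer: 6

Derivation:
Subtree rooted at H contains: C, D, E, F, G, H
Count = 6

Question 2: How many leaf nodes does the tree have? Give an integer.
Answer: 5

Derivation:
Leaves (nodes with no children): A, C, D, E, G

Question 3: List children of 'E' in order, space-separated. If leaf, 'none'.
Answer: none

Derivation:
Node E's children (from adjacency): (leaf)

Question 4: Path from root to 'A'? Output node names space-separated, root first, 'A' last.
Walk down from root: B -> A

Answer: B A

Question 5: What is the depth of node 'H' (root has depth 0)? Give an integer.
Answer: 1

Derivation:
Path from root to H: B -> H
Depth = number of edges = 1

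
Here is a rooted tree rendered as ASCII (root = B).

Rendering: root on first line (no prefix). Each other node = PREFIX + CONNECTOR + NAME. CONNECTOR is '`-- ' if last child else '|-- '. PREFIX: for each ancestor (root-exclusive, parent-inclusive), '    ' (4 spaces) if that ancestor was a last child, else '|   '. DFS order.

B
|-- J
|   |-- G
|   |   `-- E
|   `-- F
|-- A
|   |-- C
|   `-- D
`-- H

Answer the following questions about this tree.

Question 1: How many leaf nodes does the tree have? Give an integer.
Leaves (nodes with no children): C, D, E, F, H

Answer: 5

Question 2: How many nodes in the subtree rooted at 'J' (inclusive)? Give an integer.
Answer: 4

Derivation:
Subtree rooted at J contains: E, F, G, J
Count = 4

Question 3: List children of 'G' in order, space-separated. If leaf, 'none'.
Answer: E

Derivation:
Node G's children (from adjacency): E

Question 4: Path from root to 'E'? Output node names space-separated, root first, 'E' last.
Walk down from root: B -> J -> G -> E

Answer: B J G E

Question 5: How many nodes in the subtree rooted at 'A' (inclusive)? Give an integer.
Answer: 3

Derivation:
Subtree rooted at A contains: A, C, D
Count = 3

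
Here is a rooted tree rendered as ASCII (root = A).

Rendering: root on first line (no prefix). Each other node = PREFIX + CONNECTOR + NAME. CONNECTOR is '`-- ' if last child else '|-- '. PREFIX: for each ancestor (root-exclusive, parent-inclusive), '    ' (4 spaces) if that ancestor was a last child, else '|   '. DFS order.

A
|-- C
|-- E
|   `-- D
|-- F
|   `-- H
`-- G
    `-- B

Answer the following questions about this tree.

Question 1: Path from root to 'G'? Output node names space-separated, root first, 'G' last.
Walk down from root: A -> G

Answer: A G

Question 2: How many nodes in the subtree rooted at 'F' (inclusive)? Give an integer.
Answer: 2

Derivation:
Subtree rooted at F contains: F, H
Count = 2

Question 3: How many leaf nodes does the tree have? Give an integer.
Answer: 4

Derivation:
Leaves (nodes with no children): B, C, D, H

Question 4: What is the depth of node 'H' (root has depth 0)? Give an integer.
Path from root to H: A -> F -> H
Depth = number of edges = 2

Answer: 2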